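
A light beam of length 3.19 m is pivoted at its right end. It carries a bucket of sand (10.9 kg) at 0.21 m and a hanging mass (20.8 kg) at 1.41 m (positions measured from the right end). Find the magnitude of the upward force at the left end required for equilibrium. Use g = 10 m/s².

F ≈ 99.1 N

Choose the right end as the axis so the unknown pivot reaction has zero arm there.
Bucket of sand: 10.9 × 10 = 109 N down at 0.21 m → arm 0.21 m, τ = 109 × 0.21 = 22.89 N·m counterclockwise.
Hanging mass: 20.8 × 10 = 208 N down at 1.41 m → arm 1.41 m, τ = 208 × 1.41 = 293.3 N·m counterclockwise.
Net moment of the loads = 316.2 N·m counterclockwise.
The upward force F acts at the left end, arm 3.19 m, giving F × 3.19 clockwise.
For rotational equilibrium, F × 3.19 = 316.2, so F = 316.2 / 3.19 = 99.1 N.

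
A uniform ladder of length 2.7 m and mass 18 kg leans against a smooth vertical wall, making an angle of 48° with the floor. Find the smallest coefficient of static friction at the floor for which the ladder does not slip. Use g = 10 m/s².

μ_min ≈ 0.45

Sum moments about the foot of the ladder (the floor normal and friction both act there and drop out).
Ladder weight 18×10 = 180 N acts at 1.35 m along the ladder; its horizontal arm is 1.35·cos48° = 0.9033 m → τ = 162.6 N·m clockwise.
Wall normal N acts horizontally at the top; its moment arm is the height L sinθ = 2.7·sin48° = 2.006 m, counterclockwise.
Setting net torque to zero: N × 2.006 = 162.6 → N = 81.06 N.
ΣFx = 0 ⇒ f = N_wall = 81.06 N. ΣFy = 0 ⇒ N_floor = 180 N.
μ_min = f / N_floor = 81.06 / 180 = 0.45.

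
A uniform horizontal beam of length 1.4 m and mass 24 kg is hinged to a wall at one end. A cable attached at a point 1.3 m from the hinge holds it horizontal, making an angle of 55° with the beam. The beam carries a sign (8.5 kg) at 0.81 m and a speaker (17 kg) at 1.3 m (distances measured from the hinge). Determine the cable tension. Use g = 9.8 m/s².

Taking torques about the hinge:
Beam weight: 24 × 9.8 = 235.2 N down at 0.7 m → arm 0.7 m, τ = 235.2 × 0.7 = 164.6 N·m clockwise.
Sign: 8.5 × 9.8 = 83.3 N down at 0.81 m → arm 0.81 m, τ = 83.3 × 0.81 = 67.47 N·m clockwise.
Speaker: 17 × 9.8 = 166.6 N down at 1.3 m → arm 1.3 m, τ = 166.6 × 1.3 = 216.6 N·m clockwise.
Total clockwise load moment = 448.7 N·m.
The cable tension T acts at 1.3 m; only its component perpendicular to the beam, T sinθ, produces torque. sin 55° = 0.8192.
Setting net torque to zero: T × 1.3 × 0.8192 = 448.7 → T = 448.7 / 1.065 = 421 N.

T ≈ 421 N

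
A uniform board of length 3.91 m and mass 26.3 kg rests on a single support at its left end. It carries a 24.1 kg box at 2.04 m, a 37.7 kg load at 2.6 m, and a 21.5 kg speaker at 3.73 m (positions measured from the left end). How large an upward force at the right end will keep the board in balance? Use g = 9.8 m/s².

F ≈ 699 N

Choose the left end as the axis so the unknown pivot reaction has zero arm there.
Beam weight: 26.3 × 9.8 = 257.7 N down at 1.955 m → arm 1.955 m, τ = 257.7 × 1.955 = 503.8 N·m clockwise.
Box: 24.1 × 9.8 = 236.2 N down at 2.04 m → arm 2.04 m, τ = 236.2 × 2.04 = 481.8 N·m clockwise.
Load: 37.7 × 9.8 = 369.5 N down at 2.6 m → arm 2.6 m, τ = 369.5 × 2.6 = 960.7 N·m clockwise.
Speaker: 21.5 × 9.8 = 210.7 N down at 3.73 m → arm 3.73 m, τ = 210.7 × 3.73 = 785.9 N·m clockwise.
Net moment of the loads = 2732 N·m clockwise.
The upward force F acts at the right end, arm 3.91 m, giving F × 3.91 counterclockwise.
Setting net torque to zero: F × 3.91 = 2732 → F = 2732 / 3.91 = 699 N.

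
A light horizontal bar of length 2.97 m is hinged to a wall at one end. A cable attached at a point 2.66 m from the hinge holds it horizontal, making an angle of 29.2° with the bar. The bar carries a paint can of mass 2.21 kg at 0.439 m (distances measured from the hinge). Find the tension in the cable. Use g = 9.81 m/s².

Sum moments about the hinge (the unknown hinge reaction has zero arm there).
Paint can: 2.21 × 9.81 = 21.68 N down at 0.439 m → arm 0.439 m, τ = 21.68 × 0.439 = 9.518 N·m clockwise.
Total clockwise load moment = 9.518 N·m.
The cable tension T acts at 2.66 m; only its component perpendicular to the bar, T sinθ, produces torque. sin 29.2° = 0.4879.
Στ = 0 ⇒ T × 2.66 × 0.4879 = 9.518 ⇒ T = 9.518 / 1.298 = 7.33 N.

T ≈ 7.33 N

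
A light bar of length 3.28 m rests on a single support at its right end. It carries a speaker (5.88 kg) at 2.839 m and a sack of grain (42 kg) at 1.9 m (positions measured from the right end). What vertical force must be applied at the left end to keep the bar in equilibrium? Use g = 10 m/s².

Choose the right end as the axis so the unknown pivot reaction has zero arm there.
Speaker: 5.88 × 10 = 58.8 N down at 2.839 m → arm 2.839 m, τ = 58.8 × 2.839 = 166.9 N·m counterclockwise.
Sack of grain: 42 × 10 = 420 N down at 1.9 m → arm 1.9 m, τ = 420 × 1.9 = 798 N·m counterclockwise.
Net moment of the loads = 964.9 N·m counterclockwise.
The upward force F acts at the left end, arm 3.28 m, giving F × 3.28 clockwise.
Στ = 0 ⇒ F × 3.28 = 964.9 ⇒ F = 964.9 / 3.28 = 294 N.

F ≈ 294 N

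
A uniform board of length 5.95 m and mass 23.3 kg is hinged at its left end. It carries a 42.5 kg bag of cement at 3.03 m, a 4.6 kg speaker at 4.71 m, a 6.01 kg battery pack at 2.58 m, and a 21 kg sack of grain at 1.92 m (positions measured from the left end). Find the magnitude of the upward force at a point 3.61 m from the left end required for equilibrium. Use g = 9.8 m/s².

Choose the left end as the axis so the unknown pivot reaction has zero arm there.
Beam weight: 23.3 × 9.8 = 228.3 N down at 2.975 m → arm 2.975 m, τ = 228.3 × 2.975 = 679.2 N·m clockwise.
Bag of cement: 42.5 × 9.8 = 416.5 N down at 3.03 m → arm 3.03 m, τ = 416.5 × 3.03 = 1262 N·m clockwise.
Speaker: 4.6 × 9.8 = 45.08 N down at 4.71 m → arm 4.71 m, τ = 45.08 × 4.71 = 212.3 N·m clockwise.
Battery pack: 6.01 × 9.8 = 58.9 N down at 2.58 m → arm 2.58 m, τ = 58.9 × 2.58 = 152 N·m clockwise.
Sack of grain: 21 × 9.8 = 205.8 N down at 1.92 m → arm 1.92 m, τ = 205.8 × 1.92 = 395.1 N·m clockwise.
Net moment of the loads = 2701 N·m clockwise.
The upward force F acts at a point 3.61 m from the left end, arm 3.61 m, giving F × 3.61 counterclockwise.
Στ = 0 ⇒ F × 3.61 = 2701 ⇒ F = 2701 / 3.61 = 748 N.

F ≈ 748 N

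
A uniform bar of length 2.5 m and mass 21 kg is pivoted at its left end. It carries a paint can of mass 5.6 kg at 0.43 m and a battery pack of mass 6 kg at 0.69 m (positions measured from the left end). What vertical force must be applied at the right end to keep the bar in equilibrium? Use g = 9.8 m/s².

F ≈ 129 N

Sum moments about the left end (the unknown pivot reaction has zero arm there).
Beam weight: 21 × 9.8 = 205.8 N down at 1.25 m → arm 1.25 m, τ = 205.8 × 1.25 = 257.2 N·m clockwise.
Paint can: 5.6 × 9.8 = 54.88 N down at 0.43 m → arm 0.43 m, τ = 54.88 × 0.43 = 23.6 N·m clockwise.
Battery pack: 6 × 9.8 = 58.8 N down at 0.69 m → arm 0.69 m, τ = 58.8 × 0.69 = 40.57 N·m clockwise.
Net moment of the loads = 321.4 N·m clockwise.
The upward force F acts at the right end, arm 2.5 m, giving F × 2.5 counterclockwise.
Balancing moments: F × 2.5 = 321.4, giving F = 321.4 / 2.5 = 129 N.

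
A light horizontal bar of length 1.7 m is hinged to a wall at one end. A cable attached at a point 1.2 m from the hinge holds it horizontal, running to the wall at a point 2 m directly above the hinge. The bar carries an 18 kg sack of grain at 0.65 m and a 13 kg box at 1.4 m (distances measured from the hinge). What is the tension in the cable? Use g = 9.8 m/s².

About the hinge:
Sack of grain: 18 × 9.8 = 176.4 N down at 0.65 m → arm 0.65 m, τ = 176.4 × 0.65 = 114.7 N·m clockwise.
Box: 13 × 9.8 = 127.4 N down at 1.4 m → arm 1.4 m, τ = 127.4 × 1.4 = 178.4 N·m clockwise.
Total clockwise load moment = 293.1 N·m.
The cable tension T acts at 1.2 m; only its component perpendicular to the bar, T sinθ, produces torque. sinθ = h/√(h²+d²) = 2/√(2²+1.2²) = 0.8575.
Balancing moments: T × 1.2 × 0.8575 = 293.1, giving T = 293.1 / 1.029 = 285 N.

T ≈ 285 N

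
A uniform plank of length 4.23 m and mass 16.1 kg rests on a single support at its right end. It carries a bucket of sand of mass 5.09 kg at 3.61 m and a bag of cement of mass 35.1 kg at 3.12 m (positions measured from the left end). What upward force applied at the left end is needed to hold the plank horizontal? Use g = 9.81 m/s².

F ≈ 177 N

Choose the right end as the axis so the unknown pivot reaction has zero arm there.
Beam weight: 16.1 × 9.81 = 157.9 N down at 2.115 m → arm 2.115 m, τ = 157.9 × 2.115 = 334 N·m counterclockwise.
Bucket of sand: 5.09 × 9.81 = 49.93 N down at 3.61 m → arm 0.62 m, τ = 49.93 × 0.62 = 30.96 N·m counterclockwise.
Bag of cement: 35.1 × 9.81 = 344.3 N down at 3.12 m → arm 1.11 m, τ = 344.3 × 1.11 = 382.2 N·m counterclockwise.
Net moment of the loads = 747.2 N·m counterclockwise.
The upward force F acts at the left end, arm 4.23 m, giving F × 4.23 clockwise.
Balancing moments: F × 4.23 = 747.2, giving F = 747.2 / 4.23 = 177 N.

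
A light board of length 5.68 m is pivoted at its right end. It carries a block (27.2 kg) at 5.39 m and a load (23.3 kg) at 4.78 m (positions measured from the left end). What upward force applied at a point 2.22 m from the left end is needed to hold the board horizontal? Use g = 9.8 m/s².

F ≈ 81.7 N

Taking torques about the right end:
Block: 27.2 × 9.8 = 266.6 N down at 5.39 m → arm 0.29 m, τ = 266.6 × 0.29 = 77.31 N·m counterclockwise.
Load: 23.3 × 9.8 = 228.3 N down at 4.78 m → arm 0.9 m, τ = 228.3 × 0.9 = 205.5 N·m counterclockwise.
Net moment of the loads = 282.8 N·m counterclockwise.
The upward force F acts at a point 2.22 m from the left end, arm 3.46 m, giving F × 3.46 clockwise.
Setting net torque to zero: F × 3.46 = 282.8 → F = 282.8 / 3.46 = 81.7 N.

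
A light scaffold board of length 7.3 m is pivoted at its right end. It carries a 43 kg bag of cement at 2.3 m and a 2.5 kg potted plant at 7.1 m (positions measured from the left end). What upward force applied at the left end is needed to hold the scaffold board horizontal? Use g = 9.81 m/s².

F ≈ 290 N

About the right end:
Bag of cement: 43 × 9.81 = 421.8 N down at 2.3 m → arm 5 m, τ = 421.8 × 5 = 2109 N·m counterclockwise.
Potted plant: 2.5 × 9.81 = 24.53 N down at 7.1 m → arm 0.2 m, τ = 24.53 × 0.2 = 4.906 N·m counterclockwise.
Net moment of the loads = 2114 N·m counterclockwise.
The upward force F acts at the left end, arm 7.3 m, giving F × 7.3 clockwise.
Στ = 0 ⇒ F × 7.3 = 2114 ⇒ F = 2114 / 7.3 = 290 N.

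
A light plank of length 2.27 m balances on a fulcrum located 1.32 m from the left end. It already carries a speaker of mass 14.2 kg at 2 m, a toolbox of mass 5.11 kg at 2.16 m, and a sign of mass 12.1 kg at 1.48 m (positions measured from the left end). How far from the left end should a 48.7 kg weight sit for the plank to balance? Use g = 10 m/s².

Take moments about the fulcrum (at 1.32 m from the left end).
Speaker: 14.2 × 10 = 142 N down at 2 m → arm 0.68 m, τ = 142 × 0.68 = 96.56 N·m clockwise.
Toolbox: 5.11 × 10 = 51.1 N down at 2.16 m → arm 0.84 m, τ = 51.1 × 0.84 = 42.92 N·m clockwise.
Sign: 12.1 × 10 = 121 N down at 1.48 m → arm 0.16 m, τ = 121 × 0.16 = 19.36 N·m clockwise.
Net moment of existing loads = 158.8 N·m clockwise.
The weight weighs 48.7 × 10 = 487 N and must supply an equal counterclockwise moment, so its lever arm about the fulcrum is 158.8 / 487 = 0.326 m.
That puts it at 1.32 − 0.326 = 0.994 m from the left end.

x ≈ 0.994 m from the left end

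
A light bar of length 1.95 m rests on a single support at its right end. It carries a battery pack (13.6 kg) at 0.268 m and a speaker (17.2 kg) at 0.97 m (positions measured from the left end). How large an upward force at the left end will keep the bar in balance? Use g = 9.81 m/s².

F ≈ 200 N

Sum moments about the right end (the unknown pivot reaction has zero arm there).
Battery pack: 13.6 × 9.81 = 133.4 N down at 0.268 m → arm 1.682 m, τ = 133.4 × 1.682 = 224.4 N·m counterclockwise.
Speaker: 17.2 × 9.81 = 168.7 N down at 0.97 m → arm 0.98 m, τ = 168.7 × 0.98 = 165.3 N·m counterclockwise.
Net moment of the loads = 389.7 N·m counterclockwise.
The upward force F acts at the left end, arm 1.95 m, giving F × 1.95 clockwise.
For rotational equilibrium, F × 1.95 = 389.7, so F = 389.7 / 1.95 = 200 N.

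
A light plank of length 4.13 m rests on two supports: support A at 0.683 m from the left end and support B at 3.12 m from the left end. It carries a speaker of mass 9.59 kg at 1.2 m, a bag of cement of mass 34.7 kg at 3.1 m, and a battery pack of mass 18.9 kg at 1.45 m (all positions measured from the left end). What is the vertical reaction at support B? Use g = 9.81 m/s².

Sum moments about support A (its reaction then has zero moment arm).
Speaker: 9.59 × 9.81 = 94.08 N down at 1.2 m → arm 0.517 m, τ = 94.08 × 0.517 = 48.64 N·m clockwise.
Bag of cement: 34.7 × 9.81 = 340.4 N down at 3.1 m → arm 2.417 m, τ = 340.4 × 2.417 = 822.7 N·m clockwise.
Battery pack: 18.9 × 9.81 = 185.4 N down at 1.45 m → arm 0.767 m, τ = 185.4 × 0.767 = 142.2 N·m clockwise.
Net load moment about support A = 1014 N·m clockwise.
Reaction R at support B is upward at 3.12 m, arm 2.437 m → moment R × 2.437 counterclockwise.
Στ = 0 ⇒ R × 2.437 = 1014 ⇒ R = 416 N.

R_B ≈ 416 N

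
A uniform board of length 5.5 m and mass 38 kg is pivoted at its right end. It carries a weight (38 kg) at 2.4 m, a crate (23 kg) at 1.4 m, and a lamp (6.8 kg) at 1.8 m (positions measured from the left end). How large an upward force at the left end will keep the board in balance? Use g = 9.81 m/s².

F ≈ 610 N

About the right end:
Beam weight: 38 × 9.81 = 372.8 N down at 2.75 m → arm 2.75 m, τ = 372.8 × 2.75 = 1025 N·m counterclockwise.
Weight: 38 × 9.81 = 372.8 N down at 2.4 m → arm 3.1 m, τ = 372.8 × 3.1 = 1156 N·m counterclockwise.
Crate: 23 × 9.81 = 225.6 N down at 1.4 m → arm 4.1 m, τ = 225.6 × 4.1 = 925 N·m counterclockwise.
Lamp: 6.8 × 9.81 = 66.71 N down at 1.8 m → arm 3.7 m, τ = 66.71 × 3.7 = 246.8 N·m counterclockwise.
Net moment of the loads = 3353 N·m counterclockwise.
The upward force F acts at the left end, arm 5.5 m, giving F × 5.5 clockwise.
Στ = 0 ⇒ F × 5.5 = 3353 ⇒ F = 3353 / 5.5 = 610 N.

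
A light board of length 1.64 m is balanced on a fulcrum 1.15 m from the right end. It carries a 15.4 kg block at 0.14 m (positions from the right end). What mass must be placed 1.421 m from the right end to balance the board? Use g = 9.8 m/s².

m ≈ 57.4 kg

Choose the fulcrum (at 1.15 m from the right end) as the axis so the support reaction has zero arm there.
Block: 15.4 × 9.8 = 150.9 N down at 0.14 m → arm 1.01 m, τ = 150.9 × 1.01 = 152.4 N·m clockwise.
Net moment of known loads = 152.4 N·m clockwise.
An unknown mass m at 1.421 m has arm 0.271 m; its moment is m·g·0.271 counterclockwise.
Στ = 0 ⇒ m × 9.8 × 0.271 = 152.4 ⇒ m = 152.4 / (9.8 × 0.271) = 57.4 kg.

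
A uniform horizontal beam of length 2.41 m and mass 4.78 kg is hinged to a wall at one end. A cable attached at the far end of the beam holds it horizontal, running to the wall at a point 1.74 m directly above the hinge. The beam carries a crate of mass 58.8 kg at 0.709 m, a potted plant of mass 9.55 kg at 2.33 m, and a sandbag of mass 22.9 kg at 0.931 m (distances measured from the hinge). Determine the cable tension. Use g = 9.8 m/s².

Taking torques about the hinge:
Beam weight: 4.78 × 9.8 = 46.84 N down at 1.205 m → arm 1.205 m, τ = 46.84 × 1.205 = 56.44 N·m clockwise.
Crate: 58.8 × 9.8 = 576.2 N down at 0.709 m → arm 0.709 m, τ = 576.2 × 0.709 = 408.5 N·m clockwise.
Potted plant: 9.55 × 9.8 = 93.59 N down at 2.33 m → arm 2.33 m, τ = 93.59 × 2.33 = 218.1 N·m clockwise.
Sandbag: 22.9 × 9.8 = 224.4 N down at 0.931 m → arm 0.931 m, τ = 224.4 × 0.931 = 208.9 N·m clockwise.
Total clockwise load moment = 891.9 N·m.
The cable tension T acts at 2.41 m; only its component perpendicular to the beam, T sinθ, produces torque. sinθ = h/√(h²+d²) = 1.74/√(1.74²+2.41²) = 0.5854.
For rotational equilibrium, T × 2.41 × 0.5854 = 891.9, so T = 891.9 / 1.411 = 632 N.

T ≈ 632 N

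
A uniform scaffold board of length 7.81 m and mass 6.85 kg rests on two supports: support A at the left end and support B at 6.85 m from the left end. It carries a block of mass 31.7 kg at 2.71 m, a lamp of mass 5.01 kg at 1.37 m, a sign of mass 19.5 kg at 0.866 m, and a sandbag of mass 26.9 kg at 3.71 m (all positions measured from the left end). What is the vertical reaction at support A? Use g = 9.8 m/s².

Take moments about support B.
Beam weight: 6.85 × 9.8 = 67.13 N down at 3.905 m → arm 2.945 m, τ = 67.13 × 2.945 = 197.7 N·m counterclockwise.
Block: 31.7 × 9.8 = 310.7 N down at 2.71 m → arm 4.14 m, τ = 310.7 × 4.14 = 1286 N·m counterclockwise.
Lamp: 5.01 × 9.8 = 49.1 N down at 1.37 m → arm 5.48 m, τ = 49.1 × 5.48 = 269.1 N·m counterclockwise.
Sign: 19.5 × 9.8 = 191.1 N down at 0.866 m → arm 5.984 m, τ = 191.1 × 5.984 = 1144 N·m counterclockwise.
Sandbag: 26.9 × 9.8 = 263.6 N down at 3.71 m → arm 3.14 m, τ = 263.6 × 3.14 = 827.7 N·m counterclockwise.
Net load moment about support B = 3724 N·m counterclockwise.
Reaction R at support A is upward at 0 m, arm 6.85 m → moment R × 6.85 clockwise.
Στ = 0 ⇒ R × 6.85 = 3724 ⇒ R = 544 N.

R_A ≈ 544 N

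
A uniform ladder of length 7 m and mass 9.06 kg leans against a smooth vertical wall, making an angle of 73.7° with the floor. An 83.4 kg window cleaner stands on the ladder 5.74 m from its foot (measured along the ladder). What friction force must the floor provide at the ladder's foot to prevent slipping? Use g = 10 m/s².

f ≈ 213 N

About the foot of the ladder:
Ladder weight 9.06×10 = 90.6 N acts at 3.5 m along the ladder; its horizontal arm is 3.5·cos73.7° = 0.9823 m → τ = 89 N·m clockwise.
Window cleaner: 83.4×10 = 834 N at 5.74 m → arm 1.611 m → τ = 1344 N·m clockwise.
Wall normal N acts horizontally at the top; its moment arm is the height L sinθ = 7·sin73.7° = 6.719 m, counterclockwise.
Balancing moments: N × 6.719 = 1433, giving N = 213 N.
ΣFx = 0: friction at the foot balances the wall's push, so f = N_wall = 213 N.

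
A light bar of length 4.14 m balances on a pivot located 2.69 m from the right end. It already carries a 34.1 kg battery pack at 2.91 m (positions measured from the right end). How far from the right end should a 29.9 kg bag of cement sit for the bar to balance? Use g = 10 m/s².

x ≈ 2.44 m from the right end

Choose the pivot (at 2.69 m from the right end) as the axis so the support reaction has zero arm there.
Battery pack: 34.1 × 10 = 341 N down at 2.91 m → arm 0.22 m, τ = 341 × 0.22 = 75.02 N·m counterclockwise.
Net moment of existing loads = 75.02 N·m counterclockwise.
The bag of cement weighs 29.9 × 10 = 299 N and must supply an equal clockwise moment, so its lever arm about the pivot is 75.02 / 299 = 0.251 m.
That puts it at 2.69 − 0.251 = 2.44 m from the right end.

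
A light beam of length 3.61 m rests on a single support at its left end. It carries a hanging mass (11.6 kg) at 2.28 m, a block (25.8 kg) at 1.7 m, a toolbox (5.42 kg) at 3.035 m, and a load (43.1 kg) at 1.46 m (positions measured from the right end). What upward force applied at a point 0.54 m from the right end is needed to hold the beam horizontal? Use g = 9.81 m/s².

Choose the left end as the axis so the unknown pivot reaction has zero arm there.
Hanging mass: 11.6 × 9.81 = 113.8 N down at 2.28 m → arm 1.33 m, τ = 113.8 × 1.33 = 151.4 N·m clockwise.
Block: 25.8 × 9.81 = 253.1 N down at 1.7 m → arm 1.91 m, τ = 253.1 × 1.91 = 483.4 N·m clockwise.
Toolbox: 5.42 × 9.81 = 53.17 N down at 3.035 m → arm 0.575 m, τ = 53.17 × 0.575 = 30.57 N·m clockwise.
Load: 43.1 × 9.81 = 422.8 N down at 1.46 m → arm 2.15 m, τ = 422.8 × 2.15 = 909 N·m clockwise.
Net moment of the loads = 1574 N·m clockwise.
The upward force F acts at a point 0.54 m from the right end, arm 3.07 m, giving F × 3.07 counterclockwise.
Στ = 0 ⇒ F × 3.07 = 1574 ⇒ F = 1574 / 3.07 = 513 N.

F ≈ 513 N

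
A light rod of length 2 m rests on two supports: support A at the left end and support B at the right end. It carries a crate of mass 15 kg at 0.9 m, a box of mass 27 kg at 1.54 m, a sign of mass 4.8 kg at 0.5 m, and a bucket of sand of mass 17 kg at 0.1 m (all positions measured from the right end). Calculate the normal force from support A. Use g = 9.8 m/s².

Sum moments about support B (its reaction then has zero moment arm).
Crate: 15 × 9.8 = 147 N down at 0.9 m → arm 0.9 m, τ = 147 × 0.9 = 132.3 N·m counterclockwise.
Box: 27 × 9.8 = 264.6 N down at 1.54 m → arm 1.54 m, τ = 264.6 × 1.54 = 407.5 N·m counterclockwise.
Sign: 4.8 × 9.8 = 47.04 N down at 0.5 m → arm 0.5 m, τ = 47.04 × 0.5 = 23.52 N·m counterclockwise.
Bucket of sand: 17 × 9.8 = 166.6 N down at 0.1 m → arm 0.1 m, τ = 166.6 × 0.1 = 16.66 N·m counterclockwise.
Net load moment about support B = 580 N·m counterclockwise.
Reaction R at support A is upward at 2 m, arm 2 m → moment R × 2 clockwise.
For rotational equilibrium, R × 2 = 580, so R = 290 N.

R_A ≈ 290 N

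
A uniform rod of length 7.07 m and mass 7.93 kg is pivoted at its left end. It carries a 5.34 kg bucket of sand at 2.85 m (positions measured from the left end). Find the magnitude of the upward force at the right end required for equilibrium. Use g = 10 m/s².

Sum moments about the left end (the unknown pivot reaction has zero arm there).
Beam weight: 7.93 × 10 = 79.3 N down at 3.535 m → arm 3.535 m, τ = 79.3 × 3.535 = 280.3 N·m clockwise.
Bucket of sand: 5.34 × 10 = 53.4 N down at 2.85 m → arm 2.85 m, τ = 53.4 × 2.85 = 152.2 N·m clockwise.
Net moment of the loads = 432.5 N·m clockwise.
The upward force F acts at the right end, arm 7.07 m, giving F × 7.07 counterclockwise.
Setting net torque to zero: F × 7.07 = 432.5 → F = 432.5 / 7.07 = 61.2 N.

F ≈ 61.2 N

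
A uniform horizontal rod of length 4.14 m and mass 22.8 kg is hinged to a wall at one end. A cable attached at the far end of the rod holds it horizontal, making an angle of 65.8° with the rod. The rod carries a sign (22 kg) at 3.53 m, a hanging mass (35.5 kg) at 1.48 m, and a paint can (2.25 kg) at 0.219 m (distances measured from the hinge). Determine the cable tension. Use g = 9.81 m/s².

Choose the hinge as the axis so the unknown hinge reaction has zero arm there.
Beam weight: 22.8 × 9.81 = 223.7 N down at 2.07 m → arm 2.07 m, τ = 223.7 × 2.07 = 463.1 N·m clockwise.
Sign: 22 × 9.81 = 215.8 N down at 3.53 m → arm 3.53 m, τ = 215.8 × 3.53 = 761.8 N·m clockwise.
Hanging mass: 35.5 × 9.81 = 348.3 N down at 1.48 m → arm 1.48 m, τ = 348.3 × 1.48 = 515.5 N·m clockwise.
Paint can: 2.25 × 9.81 = 22.07 N down at 0.219 m → arm 0.219 m, τ = 22.07 × 0.219 = 4.833 N·m clockwise.
Total clockwise load moment = 1745 N·m.
The cable tension T acts at 4.14 m; only its component perpendicular to the rod, T sinθ, produces torque. sin 65.8° = 0.9121.
Balancing moments: T × 4.14 × 0.9121 = 1745, giving T = 1745 / 3.776 = 462 N.

T ≈ 462 N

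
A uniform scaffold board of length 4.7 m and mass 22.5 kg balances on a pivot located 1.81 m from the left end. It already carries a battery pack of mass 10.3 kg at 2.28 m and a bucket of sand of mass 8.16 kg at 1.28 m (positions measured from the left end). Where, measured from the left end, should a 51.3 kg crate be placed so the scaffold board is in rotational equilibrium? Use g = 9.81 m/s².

x ≈ 1.56 m from the left end

Taking torques about the pivot (at 1.81 m from the left end):
Beam weight: 22.5 × 9.81 = 220.7 N down at 2.35 m → arm 0.54 m, τ = 220.7 × 0.54 = 119.2 N·m clockwise.
Battery pack: 10.3 × 9.81 = 101 N down at 2.28 m → arm 0.47 m, τ = 101 × 0.47 = 47.47 N·m clockwise.
Bucket of sand: 8.16 × 9.81 = 80.05 N down at 1.28 m → arm 0.53 m, τ = 80.05 × 0.53 = 42.43 N·m counterclockwise.
Net moment of existing loads = 124.2 N·m clockwise.
The crate weighs 51.3 × 9.81 = 503.3 N and must supply an equal counterclockwise moment, so its lever arm about the pivot is 124.2 / 503.3 = 0.247 m.
That puts it at 1.81 − 0.247 = 1.56 m from the left end.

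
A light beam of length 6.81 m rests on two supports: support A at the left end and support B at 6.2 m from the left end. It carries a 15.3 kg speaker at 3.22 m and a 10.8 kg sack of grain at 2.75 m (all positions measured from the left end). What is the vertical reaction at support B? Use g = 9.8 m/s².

Choose support A as the axis so its reaction then has zero moment arm.
Speaker: 15.3 × 9.8 = 149.9 N down at 3.22 m → arm 3.22 m, τ = 149.9 × 3.22 = 482.7 N·m clockwise.
Sack of grain: 10.8 × 9.8 = 105.8 N down at 2.75 m → arm 2.75 m, τ = 105.8 × 2.75 = 290.9 N·m clockwise.
Net load moment about support A = 773.6 N·m clockwise.
Reaction R at support B is upward at 6.2 m, arm 6.2 m → moment R × 6.2 counterclockwise.
For rotational equilibrium, R × 6.2 = 773.6, so R = 125 N.

R_B ≈ 125 N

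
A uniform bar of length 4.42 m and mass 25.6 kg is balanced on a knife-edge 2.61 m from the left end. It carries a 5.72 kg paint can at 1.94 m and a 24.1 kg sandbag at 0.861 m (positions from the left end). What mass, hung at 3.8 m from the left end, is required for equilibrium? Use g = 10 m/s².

m ≈ 47.2 kg

Sum moments about the knife-edge (at 2.61 m from the left end) (the support reaction has zero arm there).
Beam weight: 25.6 × 10 = 256 N down at 2.21 m → arm 0.4 m, τ = 256 × 0.4 = 102.4 N·m counterclockwise.
Paint can: 5.72 × 10 = 57.2 N down at 1.94 m → arm 0.67 m, τ = 57.2 × 0.67 = 38.32 N·m counterclockwise.
Sandbag: 24.1 × 10 = 241 N down at 0.861 m → arm 1.749 m, τ = 241 × 1.749 = 421.5 N·m counterclockwise.
Net moment of known loads = 562.2 N·m counterclockwise.
An unknown mass m at 3.8 m has arm 1.19 m; its moment is m·g·1.19 clockwise.
Balancing moments: m × 10 × 1.19 = 562.2, giving m = 562.2 / (10 × 1.19) = 47.2 kg.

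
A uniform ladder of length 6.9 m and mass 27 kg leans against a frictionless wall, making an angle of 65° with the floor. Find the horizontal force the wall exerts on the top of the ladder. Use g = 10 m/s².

N_wall ≈ 63 N

Sum moments about the foot of the ladder (the floor normal and friction both act there and drop out).
Ladder weight 27×10 = 270 N acts at 3.45 m along the ladder; its horizontal arm is 3.45·cos65° = 1.458 m → τ = 393.7 N·m clockwise.
Wall normal N acts horizontally at the top; its moment arm is the height L sinθ = 6.9·sin65° = 6.254 m, counterclockwise.
Στ = 0 ⇒ N × 6.254 = 393.7 ⇒ N = 63 N.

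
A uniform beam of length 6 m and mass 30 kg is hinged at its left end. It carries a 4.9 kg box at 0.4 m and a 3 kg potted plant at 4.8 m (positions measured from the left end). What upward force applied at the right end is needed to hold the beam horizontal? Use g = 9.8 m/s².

F ≈ 174 N

Choose the left end as the axis so the unknown pivot reaction has zero arm there.
Beam weight: 30 × 9.8 = 294 N down at 3 m → arm 3 m, τ = 294 × 3 = 882 N·m clockwise.
Box: 4.9 × 9.8 = 48.02 N down at 0.4 m → arm 0.4 m, τ = 48.02 × 0.4 = 19.21 N·m clockwise.
Potted plant: 3 × 9.8 = 29.4 N down at 4.8 m → arm 4.8 m, τ = 29.4 × 4.8 = 141.1 N·m clockwise.
Net moment of the loads = 1042 N·m clockwise.
The upward force F acts at the right end, arm 6 m, giving F × 6 counterclockwise.
For rotational equilibrium, F × 6 = 1042, so F = 1042 / 6 = 174 N.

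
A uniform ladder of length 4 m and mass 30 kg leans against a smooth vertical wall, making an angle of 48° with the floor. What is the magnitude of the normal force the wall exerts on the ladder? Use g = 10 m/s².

Sum moments about the foot of the ladder (the floor normal and friction both act there and drop out).
Ladder weight 30×10 = 300 N acts at 2 m along the ladder; its horizontal arm is 2·cos48° = 1.338 m → τ = 401.4 N·m clockwise.
Wall normal N acts horizontally at the top; its moment arm is the height L sinθ = 4·sin48° = 2.973 m, counterclockwise.
Balancing moments: N × 2.973 = 401.4, giving N = 135 N.

N_wall ≈ 135 N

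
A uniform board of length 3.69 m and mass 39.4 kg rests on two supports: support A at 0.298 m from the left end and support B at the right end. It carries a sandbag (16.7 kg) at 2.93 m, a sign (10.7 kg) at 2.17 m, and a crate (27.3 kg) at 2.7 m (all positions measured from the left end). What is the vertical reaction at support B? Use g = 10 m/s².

Choose support A as the axis so its reaction then has zero moment arm.
Beam weight: 39.4 × 10 = 394 N down at 1.845 m → arm 1.547 m, τ = 394 × 1.547 = 609.5 N·m clockwise.
Sandbag: 16.7 × 10 = 167 N down at 2.93 m → arm 2.632 m, τ = 167 × 2.632 = 439.5 N·m clockwise.
Sign: 10.7 × 10 = 107 N down at 2.17 m → arm 1.872 m, τ = 107 × 1.872 = 200.3 N·m clockwise.
Crate: 27.3 × 10 = 273 N down at 2.7 m → arm 2.402 m, τ = 273 × 2.402 = 655.7 N·m clockwise.
Net load moment about support A = 1905 N·m clockwise.
Reaction R at support B is upward at 3.69 m, arm 3.392 m → moment R × 3.392 counterclockwise.
For rotational equilibrium, R × 3.392 = 1905, so R = 562 N.

R_B ≈ 562 N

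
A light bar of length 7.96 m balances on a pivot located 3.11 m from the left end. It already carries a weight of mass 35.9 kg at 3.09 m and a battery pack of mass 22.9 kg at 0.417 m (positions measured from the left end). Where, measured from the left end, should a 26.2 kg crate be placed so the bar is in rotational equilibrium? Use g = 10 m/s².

x ≈ 5.49 m from the left end

Take moments about the pivot (at 3.11 m from the left end).
Weight: 35.9 × 10 = 359 N down at 3.09 m → arm 0.02 m, τ = 359 × 0.02 = 7.18 N·m counterclockwise.
Battery pack: 22.9 × 10 = 229 N down at 0.417 m → arm 2.693 m, τ = 229 × 2.693 = 616.7 N·m counterclockwise.
Net moment of existing loads = 623.9 N·m counterclockwise.
The crate weighs 26.2 × 10 = 262 N and must supply an equal clockwise moment, so its lever arm about the pivot is 623.9 / 262 = 2.38 m.
That puts it at 3.11 + 2.38 = 5.49 m from the left end.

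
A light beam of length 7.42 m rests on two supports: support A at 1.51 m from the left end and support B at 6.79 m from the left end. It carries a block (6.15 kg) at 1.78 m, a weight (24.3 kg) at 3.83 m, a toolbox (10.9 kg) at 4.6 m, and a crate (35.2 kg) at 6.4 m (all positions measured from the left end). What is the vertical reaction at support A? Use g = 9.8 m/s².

About support B:
Block: 6.15 × 9.8 = 60.27 N down at 1.78 m → arm 5.01 m, τ = 60.27 × 5.01 = 302 N·m counterclockwise.
Weight: 24.3 × 9.8 = 238.1 N down at 3.83 m → arm 2.96 m, τ = 238.1 × 2.96 = 704.8 N·m counterclockwise.
Toolbox: 10.9 × 9.8 = 106.8 N down at 4.6 m → arm 2.19 m, τ = 106.8 × 2.19 = 233.9 N·m counterclockwise.
Crate: 35.2 × 9.8 = 345 N down at 6.4 m → arm 0.39 m, τ = 345 × 0.39 = 134.6 N·m counterclockwise.
Net load moment about support B = 1375 N·m counterclockwise.
Reaction R at support A is upward at 1.51 m, arm 5.28 m → moment R × 5.28 clockwise.
Στ = 0 ⇒ R × 5.28 = 1375 ⇒ R = 260 N.

R_A ≈ 260 N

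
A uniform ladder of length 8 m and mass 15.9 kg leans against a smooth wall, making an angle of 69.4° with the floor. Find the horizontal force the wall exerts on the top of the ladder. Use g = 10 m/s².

Choose the foot of the ladder as the axis so the floor normal and friction both act there and drop out.
Ladder weight 15.9×10 = 159 N acts at 4 m along the ladder; its horizontal arm is 4·cos69.4° = 1.407 m → τ = 223.7 N·m clockwise.
Wall normal N acts horizontally at the top; its moment arm is the height L sinθ = 8·sin69.4° = 7.488 m, counterclockwise.
Setting net torque to zero: N × 7.488 = 223.7 → N = 29.9 N.

N_wall ≈ 29.9 N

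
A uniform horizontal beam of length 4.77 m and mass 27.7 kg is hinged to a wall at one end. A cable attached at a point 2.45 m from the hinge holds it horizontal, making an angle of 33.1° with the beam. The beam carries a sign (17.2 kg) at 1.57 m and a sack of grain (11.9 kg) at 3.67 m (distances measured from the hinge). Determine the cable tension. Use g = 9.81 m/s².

T ≈ 1000 N

About the hinge:
Beam weight: 27.7 × 9.81 = 271.7 N down at 2.385 m → arm 2.385 m, τ = 271.7 × 2.385 = 648 N·m clockwise.
Sign: 17.2 × 9.81 = 168.7 N down at 1.57 m → arm 1.57 m, τ = 168.7 × 1.57 = 264.9 N·m clockwise.
Sack of grain: 11.9 × 9.81 = 116.7 N down at 3.67 m → arm 3.67 m, τ = 116.7 × 3.67 = 428.3 N·m clockwise.
Total clockwise load moment = 1341 N·m.
The cable tension T acts at 2.45 m; only its component perpendicular to the beam, T sinθ, produces torque. sin 33.1° = 0.5461.
Balancing moments: T × 2.45 × 0.5461 = 1341, giving T = 1341 / 1.338 = 1000 N.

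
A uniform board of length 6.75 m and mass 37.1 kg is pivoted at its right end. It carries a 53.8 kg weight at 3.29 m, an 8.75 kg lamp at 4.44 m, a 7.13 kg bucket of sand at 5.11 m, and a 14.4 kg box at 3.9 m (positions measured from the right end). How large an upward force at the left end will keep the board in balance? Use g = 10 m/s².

Sum moments about the right end (the unknown pivot reaction has zero arm there).
Beam weight: 37.1 × 10 = 371 N down at 3.375 m → arm 3.375 m, τ = 371 × 3.375 = 1252 N·m counterclockwise.
Weight: 53.8 × 10 = 538 N down at 3.29 m → arm 3.29 m, τ = 538 × 3.29 = 1770 N·m counterclockwise.
Lamp: 8.75 × 10 = 87.5 N down at 4.44 m → arm 4.44 m, τ = 87.5 × 4.44 = 388.5 N·m counterclockwise.
Bucket of sand: 7.13 × 10 = 71.3 N down at 5.11 m → arm 5.11 m, τ = 71.3 × 5.11 = 364.3 N·m counterclockwise.
Box: 14.4 × 10 = 144 N down at 3.9 m → arm 3.9 m, τ = 144 × 3.9 = 561.6 N·m counterclockwise.
Net moment of the loads = 4336 N·m counterclockwise.
The upward force F acts at the left end, arm 6.75 m, giving F × 6.75 clockwise.
Setting net torque to zero: F × 6.75 = 4336 → F = 4336 / 6.75 = 642 N.

F ≈ 642 N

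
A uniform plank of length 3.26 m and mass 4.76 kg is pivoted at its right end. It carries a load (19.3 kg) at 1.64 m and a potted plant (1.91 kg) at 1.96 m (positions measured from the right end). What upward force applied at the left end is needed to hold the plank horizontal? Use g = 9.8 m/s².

F ≈ 130 N

Taking torques about the right end:
Beam weight: 4.76 × 9.8 = 46.65 N down at 1.63 m → arm 1.63 m, τ = 46.65 × 1.63 = 76.04 N·m counterclockwise.
Load: 19.3 × 9.8 = 189.1 N down at 1.64 m → arm 1.64 m, τ = 189.1 × 1.64 = 310.1 N·m counterclockwise.
Potted plant: 1.91 × 9.8 = 18.72 N down at 1.96 m → arm 1.96 m, τ = 18.72 × 1.96 = 36.69 N·m counterclockwise.
Net moment of the loads = 422.8 N·m counterclockwise.
The upward force F acts at the left end, arm 3.26 m, giving F × 3.26 clockwise.
Στ = 0 ⇒ F × 3.26 = 422.8 ⇒ F = 422.8 / 3.26 = 130 N.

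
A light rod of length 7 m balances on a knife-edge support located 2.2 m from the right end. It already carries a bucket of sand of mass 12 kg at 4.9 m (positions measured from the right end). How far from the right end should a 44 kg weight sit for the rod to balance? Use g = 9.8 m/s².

x ≈ 1.46 m from the right end

Choose the knife-edge support (at 2.2 m from the right end) as the axis so the support reaction has zero arm there.
Bucket of sand: 12 × 9.8 = 117.6 N down at 4.9 m → arm 2.7 m, τ = 117.6 × 2.7 = 317.5 N·m counterclockwise.
Net moment of existing loads = 317.5 N·m counterclockwise.
The weight weighs 44 × 9.8 = 431.2 N and must supply an equal clockwise moment, so its lever arm about the knife-edge support is 317.5 / 431.2 = 0.736 m.
That puts it at 2.2 − 0.736 = 1.46 m from the right end.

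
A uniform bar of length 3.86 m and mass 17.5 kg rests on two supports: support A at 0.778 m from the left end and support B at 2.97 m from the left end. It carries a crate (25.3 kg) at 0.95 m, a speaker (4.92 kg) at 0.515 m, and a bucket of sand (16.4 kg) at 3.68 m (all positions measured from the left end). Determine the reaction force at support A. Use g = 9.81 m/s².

R_A ≈ 312 N

Sum moments about support B (its reaction then has zero moment arm).
Beam weight: 17.5 × 9.81 = 171.7 N down at 1.93 m → arm 1.04 m, τ = 171.7 × 1.04 = 178.6 N·m counterclockwise.
Crate: 25.3 × 9.81 = 248.2 N down at 0.95 m → arm 2.02 m, τ = 248.2 × 2.02 = 501.4 N·m counterclockwise.
Speaker: 4.92 × 9.81 = 48.27 N down at 0.515 m → arm 2.455 m, τ = 48.27 × 2.455 = 118.5 N·m counterclockwise.
Bucket of sand: 16.4 × 9.81 = 160.9 N down at 3.68 m → arm 0.71 m, τ = 160.9 × 0.71 = 114.2 N·m clockwise.
Net load moment about support B = 684.3 N·m counterclockwise.
Reaction R at support A is upward at 0.778 m, arm 2.192 m → moment R × 2.192 clockwise.
Στ = 0 ⇒ R × 2.192 = 684.3 ⇒ R = 312 N.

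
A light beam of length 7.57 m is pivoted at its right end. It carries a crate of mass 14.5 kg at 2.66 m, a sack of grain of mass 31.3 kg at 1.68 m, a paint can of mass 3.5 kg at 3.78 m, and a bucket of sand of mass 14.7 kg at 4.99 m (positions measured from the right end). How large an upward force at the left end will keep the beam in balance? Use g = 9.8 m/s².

Taking torques about the right end:
Crate: 14.5 × 9.8 = 142.1 N down at 2.66 m → arm 2.66 m, τ = 142.1 × 2.66 = 378 N·m counterclockwise.
Sack of grain: 31.3 × 9.8 = 306.7 N down at 1.68 m → arm 1.68 m, τ = 306.7 × 1.68 = 515.3 N·m counterclockwise.
Paint can: 3.5 × 9.8 = 34.3 N down at 3.78 m → arm 3.78 m, τ = 34.3 × 3.78 = 129.7 N·m counterclockwise.
Bucket of sand: 14.7 × 9.8 = 144.1 N down at 4.99 m → arm 4.99 m, τ = 144.1 × 4.99 = 719.1 N·m counterclockwise.
Net moment of the loads = 1742 N·m counterclockwise.
The upward force F acts at the left end, arm 7.57 m, giving F × 7.57 clockwise.
For rotational equilibrium, F × 7.57 = 1742, so F = 1742 / 7.57 = 230 N.

F ≈ 230 N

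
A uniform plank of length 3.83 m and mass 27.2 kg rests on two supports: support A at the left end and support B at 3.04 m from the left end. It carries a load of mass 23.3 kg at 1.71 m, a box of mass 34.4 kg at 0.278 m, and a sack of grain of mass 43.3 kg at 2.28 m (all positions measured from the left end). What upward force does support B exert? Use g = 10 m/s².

R_B ≈ 659 N

About support A:
Beam weight: 27.2 × 10 = 272 N down at 1.915 m → arm 1.915 m, τ = 272 × 1.915 = 520.9 N·m clockwise.
Load: 23.3 × 10 = 233 N down at 1.71 m → arm 1.71 m, τ = 233 × 1.71 = 398.4 N·m clockwise.
Box: 34.4 × 10 = 344 N down at 0.278 m → arm 0.278 m, τ = 344 × 0.278 = 95.63 N·m clockwise.
Sack of grain: 43.3 × 10 = 433 N down at 2.28 m → arm 2.28 m, τ = 433 × 2.28 = 987.2 N·m clockwise.
Net load moment about support A = 2002 N·m clockwise.
Reaction R at support B is upward at 3.04 m, arm 3.04 m → moment R × 3.04 counterclockwise.
For rotational equilibrium, R × 3.04 = 2002, so R = 659 N.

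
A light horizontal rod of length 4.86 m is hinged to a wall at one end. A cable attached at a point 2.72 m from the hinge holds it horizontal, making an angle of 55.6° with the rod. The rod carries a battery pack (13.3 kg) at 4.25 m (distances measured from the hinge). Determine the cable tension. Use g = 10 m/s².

About the hinge:
Battery pack: 13.3 × 10 = 133 N down at 4.25 m → arm 4.25 m, τ = 133 × 4.25 = 565.2 N·m clockwise.
Total clockwise load moment = 565.2 N·m.
The cable tension T acts at 2.72 m; only its component perpendicular to the rod, T sinθ, produces torque. sin 55.6° = 0.8251.
Setting net torque to zero: T × 2.72 × 0.8251 = 565.2 → T = 565.2 / 2.244 = 252 N.

T ≈ 252 N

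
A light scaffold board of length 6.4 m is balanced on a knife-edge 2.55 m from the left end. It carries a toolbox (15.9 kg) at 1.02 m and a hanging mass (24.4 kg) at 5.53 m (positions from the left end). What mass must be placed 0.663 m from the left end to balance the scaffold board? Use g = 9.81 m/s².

m ≈ 25.6 kg

Sum moments about the knife-edge (at 2.55 m from the left end) (the support reaction has zero arm there).
Toolbox: 15.9 × 9.81 = 156 N down at 1.02 m → arm 1.53 m, τ = 156 × 1.53 = 238.7 N·m counterclockwise.
Hanging mass: 24.4 × 9.81 = 239.4 N down at 5.53 m → arm 2.98 m, τ = 239.4 × 2.98 = 713.4 N·m clockwise.
Net moment of known loads = 474.7 N·m clockwise.
An unknown mass m at 0.663 m has arm 1.887 m; its moment is m·g·1.887 counterclockwise.
Στ = 0 ⇒ m × 9.81 × 1.887 = 474.7 ⇒ m = 474.7 / (9.81 × 1.887) = 25.6 kg.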